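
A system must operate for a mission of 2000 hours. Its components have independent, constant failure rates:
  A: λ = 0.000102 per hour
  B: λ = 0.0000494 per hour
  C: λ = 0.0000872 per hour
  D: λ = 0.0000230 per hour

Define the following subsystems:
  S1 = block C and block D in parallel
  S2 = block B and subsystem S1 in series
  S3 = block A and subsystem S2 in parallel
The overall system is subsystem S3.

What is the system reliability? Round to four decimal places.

R(A) = exp(−0.000102 × 2000) = 0.815462
R(B) = exp(−0.0000494 × 2000) = 0.905924
R(C) = exp(−0.0000872 × 2000) = 0.839961
R(D) = exp(−0.0000230 × 2000) = 0.955042
Parallel (C and D): 1 − (1 − 0.839961)(1 − 0.955042) = 0.992805
Series (B and [0.992805]): 0.905924 × 0.992805 = 0.899406
Parallel (A and [0.899406]): 1 − (1 − 0.815462)(1 − 0.899406) = 0.9814

0.9814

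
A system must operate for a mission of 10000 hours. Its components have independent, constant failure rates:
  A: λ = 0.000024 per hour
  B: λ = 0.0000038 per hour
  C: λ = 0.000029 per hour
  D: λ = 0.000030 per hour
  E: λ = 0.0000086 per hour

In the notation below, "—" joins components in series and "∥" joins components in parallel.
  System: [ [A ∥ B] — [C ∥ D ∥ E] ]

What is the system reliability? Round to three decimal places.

0.987

R(A) = exp(−0.000024 × 10000) = 0.78663
R(B) = exp(−0.0000038 × 10000) = 0.96271
R(C) = exp(−0.000029 × 10000) = 0.74826
R(D) = exp(−0.000030 × 10000) = 0.74082
R(E) = exp(−0.0000086 × 10000) = 0.91759
Parallel (A and B): 1 − (1 − 0.78663)(1 − 0.96271) = 0.99204
Parallel (C, D, and E): 1 − (1 − 0.74826)(1 − 0.74082)(1 − 0.91759) = 0.99462
Series ([0.99204] and [0.99462]): 0.99204 × 0.99462 = 0.987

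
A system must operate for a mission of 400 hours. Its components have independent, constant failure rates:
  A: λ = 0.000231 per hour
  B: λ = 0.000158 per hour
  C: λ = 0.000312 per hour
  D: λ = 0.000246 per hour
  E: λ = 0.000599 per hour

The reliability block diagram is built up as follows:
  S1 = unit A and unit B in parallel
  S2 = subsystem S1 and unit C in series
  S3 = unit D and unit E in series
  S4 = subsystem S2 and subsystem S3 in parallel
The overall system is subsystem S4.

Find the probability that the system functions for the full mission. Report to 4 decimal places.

0.9650

R(A) = exp(−0.000231 × 400) = 0.911740
R(B) = exp(−0.000158 × 400) = 0.938756
R(C) = exp(−0.000312 × 400) = 0.882673
R(D) = exp(−0.000246 × 400) = 0.906286
R(E) = exp(−0.000599 × 400) = 0.786943
Parallel (A and B): 1 − (1 − 0.911740)(1 − 0.938756) = 0.994595
Series ([0.994595] and C): 0.994595 × 0.882673 = 0.877902
Series (D and E): 0.906286 × 0.786943 = 0.713195
Parallel ([0.877902] and [0.713195]): 1 − (1 − 0.877902)(1 − 0.713195) = 0.9650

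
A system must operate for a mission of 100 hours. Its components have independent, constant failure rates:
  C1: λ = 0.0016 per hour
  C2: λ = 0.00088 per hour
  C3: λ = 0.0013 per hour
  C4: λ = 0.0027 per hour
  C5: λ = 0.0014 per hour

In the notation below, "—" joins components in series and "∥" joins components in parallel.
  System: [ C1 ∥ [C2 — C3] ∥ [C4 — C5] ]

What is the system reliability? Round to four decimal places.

R(C1) = exp(−0.0016 × 100) = 0.852144
R(C2) = exp(−0.00088 × 100) = 0.915761
R(C3) = exp(−0.0013 × 100) = 0.878095
R(C4) = exp(−0.0027 × 100) = 0.763379
R(C5) = exp(−0.0014 × 100) = 0.869358
Series (C2 and C3): 0.915761 × 0.878095 = 0.804125
Series (C4 and C5): 0.763379 × 0.869358 = 0.663650
Parallel (C1, [0.804125], and [0.663650]): 1 − (1 − 0.852144)(1 − 0.804125)(1 − 0.663650) = 0.9903

0.9903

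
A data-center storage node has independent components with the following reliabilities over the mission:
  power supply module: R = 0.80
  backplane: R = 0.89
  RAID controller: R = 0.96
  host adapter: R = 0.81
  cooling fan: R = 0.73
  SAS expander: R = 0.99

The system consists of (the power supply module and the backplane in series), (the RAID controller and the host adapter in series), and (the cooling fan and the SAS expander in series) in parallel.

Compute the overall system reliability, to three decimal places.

Series (power supply module and backplane): 0.80000 × 0.89000 = 0.71200
Series (RAID controller and host adapter): 0.96000 × 0.81000 = 0.77760
Series (cooling fan and SAS expander): 0.73000 × 0.99000 = 0.72270
Parallel ([0.71200], [0.77760], and [0.72270]): 1 − (1 − 0.71200)(1 − 0.77760)(1 − 0.72270) = 0.982

0.982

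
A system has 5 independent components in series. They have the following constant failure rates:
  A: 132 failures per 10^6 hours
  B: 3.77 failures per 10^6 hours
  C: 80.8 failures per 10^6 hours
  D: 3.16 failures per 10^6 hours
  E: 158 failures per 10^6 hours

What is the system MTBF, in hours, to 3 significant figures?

Series of exponential components: λ_sys = Σ λ_i
λ_sys = 0.000132 + 0.00000377 + 0.0000808 + 0.00000316 + 0.000158 = 3.7773e-04 /h
MTBF = 1 / λ_sys = 2650 h

2650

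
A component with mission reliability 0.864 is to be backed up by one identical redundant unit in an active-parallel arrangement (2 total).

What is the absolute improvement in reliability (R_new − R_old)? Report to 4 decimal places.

R_before = 0.864
R_after = 1 − (1 − 0.864)^2 = 0.9815
ΔR = 0.9815 − 0.864 = 0.1175

0.1175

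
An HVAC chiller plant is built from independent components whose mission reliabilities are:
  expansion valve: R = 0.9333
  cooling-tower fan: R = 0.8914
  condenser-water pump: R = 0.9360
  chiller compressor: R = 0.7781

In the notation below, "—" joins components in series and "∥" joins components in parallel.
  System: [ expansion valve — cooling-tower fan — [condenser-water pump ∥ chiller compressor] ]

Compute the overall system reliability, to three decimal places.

Parallel (condenser-water pump and chiller compressor): 1 − (1 − 0.93600)(1 − 0.77810) = 0.98580
Series (expansion valve, cooling-tower fan, and [0.98580]): 0.93330 × 0.89140 × 0.98580 = 0.820

0.820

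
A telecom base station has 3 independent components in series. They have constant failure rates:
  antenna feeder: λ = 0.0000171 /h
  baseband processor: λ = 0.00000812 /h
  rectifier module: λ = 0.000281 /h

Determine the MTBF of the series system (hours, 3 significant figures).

Series of exponential components: λ_sys = Σ λ_i
λ_sys = 0.0000171 + 0.00000812 + 0.000281 = 3.0622e-04 /h
MTBF = 1 / λ_sys = 3270 h

3270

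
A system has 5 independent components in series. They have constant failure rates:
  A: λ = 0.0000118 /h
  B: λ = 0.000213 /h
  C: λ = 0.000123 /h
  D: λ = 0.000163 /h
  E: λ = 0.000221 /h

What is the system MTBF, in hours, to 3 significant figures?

Series of exponential components: λ_sys = Σ λ_i
λ_sys = 0.0000118 + 0.000213 + 0.000123 + 0.000163 + 0.000221 = 7.3180e-04 /h
MTBF = 1 / λ_sys = 1370 h

1370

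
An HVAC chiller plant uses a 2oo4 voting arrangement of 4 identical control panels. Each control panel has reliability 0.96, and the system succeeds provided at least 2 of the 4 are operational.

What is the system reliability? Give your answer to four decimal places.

R = Σ_{i=2}^{4} C(4,i) p^i (1−p)^{4−i} with p = 0.96
C(4,2)·0.96^2·0.04^2 = 0.008847
C(4,3)·0.96^3·0.04^1 = 0.141558
C(4,4)·0.96^4·0.04^0 = 0.849347
Sum = 0.9998

0.9998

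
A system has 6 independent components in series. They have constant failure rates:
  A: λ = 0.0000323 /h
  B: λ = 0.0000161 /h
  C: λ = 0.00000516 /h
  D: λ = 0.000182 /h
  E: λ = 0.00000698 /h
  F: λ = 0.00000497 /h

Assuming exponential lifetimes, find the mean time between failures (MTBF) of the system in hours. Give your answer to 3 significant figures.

Series of exponential components: λ_sys = Σ λ_i
λ_sys = 0.0000323 + 0.0000161 + 0.00000516 + 0.000182 + 0.00000698 + 0.00000497 = 2.4751e-04 /h
MTBF = 1 / λ_sys = 4040 h

4040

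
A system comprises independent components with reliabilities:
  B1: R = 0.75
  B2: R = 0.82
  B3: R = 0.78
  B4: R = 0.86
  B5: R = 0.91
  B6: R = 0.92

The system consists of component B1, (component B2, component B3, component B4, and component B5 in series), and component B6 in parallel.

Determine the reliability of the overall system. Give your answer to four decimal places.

0.9900

Series (B2, B3, B4, and B5): 0.820000 × 0.780000 × 0.860000 × 0.910000 = 0.500551
Parallel (B1, [0.500551], and B6): 1 − (1 − 0.750000)(1 − 0.500551)(1 − 0.920000) = 0.9900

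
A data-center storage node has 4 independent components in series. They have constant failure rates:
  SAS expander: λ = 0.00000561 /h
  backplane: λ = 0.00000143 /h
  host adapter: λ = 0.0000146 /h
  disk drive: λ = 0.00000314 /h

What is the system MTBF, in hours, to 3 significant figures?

40400

Series of exponential components: λ_sys = Σ λ_i
λ_sys = 0.00000561 + 0.00000143 + 0.0000146 + 0.00000314 = 2.4780e-05 /h
MTBF = 1 / λ_sys = 40400 h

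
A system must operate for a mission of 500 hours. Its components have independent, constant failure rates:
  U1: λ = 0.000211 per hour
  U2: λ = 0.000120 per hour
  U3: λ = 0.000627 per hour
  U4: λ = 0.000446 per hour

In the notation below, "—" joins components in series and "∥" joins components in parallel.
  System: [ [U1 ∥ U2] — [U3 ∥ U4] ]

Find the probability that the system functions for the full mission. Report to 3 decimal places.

0.941

R(U1) = exp(−0.000211 × 500) = 0.89987
R(U2) = exp(−0.000120 × 500) = 0.94176
R(U3) = exp(−0.000627 × 500) = 0.73088
R(U4) = exp(−0.000446 × 500) = 0.80011
Parallel (U1 and U2): 1 − (1 − 0.89987)(1 − 0.94176) = 0.99417
Parallel (U3 and U4): 1 − (1 − 0.73088)(1 − 0.80011) = 0.94621
Series ([0.99417] and [0.94621]): 0.99417 × 0.94621 = 0.941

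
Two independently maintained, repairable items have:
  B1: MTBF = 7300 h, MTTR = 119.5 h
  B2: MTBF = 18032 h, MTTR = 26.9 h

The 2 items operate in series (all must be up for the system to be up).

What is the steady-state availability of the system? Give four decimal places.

0.9824

A(B1) = MTBF/(MTBF+MTTR) = 7300/(7300+119.5) = 0.983894
A(B2) = MTBF/(MTBF+MTTR) = 18032/(18032+26.9) = 0.998510
Series availability: 0.983894 × 0.998510 = 0.9824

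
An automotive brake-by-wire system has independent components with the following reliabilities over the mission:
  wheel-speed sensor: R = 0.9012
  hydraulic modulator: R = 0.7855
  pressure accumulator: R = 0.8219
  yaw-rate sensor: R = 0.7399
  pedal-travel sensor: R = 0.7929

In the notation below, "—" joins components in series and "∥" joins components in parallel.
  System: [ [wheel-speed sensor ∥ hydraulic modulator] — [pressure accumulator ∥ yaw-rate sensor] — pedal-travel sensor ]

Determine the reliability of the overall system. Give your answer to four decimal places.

0.7401

Parallel (wheel-speed sensor and hydraulic modulator): 1 − (1 − 0.901200)(1 − 0.785500) = 0.978807
Parallel (pressure accumulator and yaw-rate sensor): 1 − (1 − 0.821900)(1 − 0.739900) = 0.953676
Series ([0.978807], [0.953676], and pedal-travel sensor): 0.978807 × 0.953676 × 0.792900 = 0.7401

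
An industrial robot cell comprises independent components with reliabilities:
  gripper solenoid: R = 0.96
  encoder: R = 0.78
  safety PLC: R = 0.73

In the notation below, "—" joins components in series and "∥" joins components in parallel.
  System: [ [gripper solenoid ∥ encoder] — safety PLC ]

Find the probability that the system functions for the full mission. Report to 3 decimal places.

Parallel (gripper solenoid and encoder): 1 − (1 − 0.96000)(1 − 0.78000) = 0.99120
Series ([0.99120] and safety PLC): 0.99120 × 0.73000 = 0.724

0.724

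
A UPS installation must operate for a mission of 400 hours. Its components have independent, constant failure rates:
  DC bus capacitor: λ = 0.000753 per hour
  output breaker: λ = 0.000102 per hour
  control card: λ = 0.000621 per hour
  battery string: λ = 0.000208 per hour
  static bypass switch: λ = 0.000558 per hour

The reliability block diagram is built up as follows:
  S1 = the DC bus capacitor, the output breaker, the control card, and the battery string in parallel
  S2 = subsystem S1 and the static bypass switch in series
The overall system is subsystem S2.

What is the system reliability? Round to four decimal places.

R(DC bus capacitor) = exp(−0.000753 × 400) = 0.739930
R(output breaker) = exp(−0.000102 × 400) = 0.960021
R(control card) = exp(−0.000621 × 400) = 0.780048
R(battery string) = exp(−0.000208 × 400) = 0.920167
R(static bypass switch) = exp(−0.000558 × 400) = 0.799955
Parallel (DC bus capacitor, output breaker, control card, and battery string): 1 − (1 − 0.739930)(1 − 0.960021)(1 − 0.780048)(1 − 0.920167) = 0.999817
Series ([0.999817] and static bypass switch): 0.999817 × 0.799955 = 0.7998

0.7998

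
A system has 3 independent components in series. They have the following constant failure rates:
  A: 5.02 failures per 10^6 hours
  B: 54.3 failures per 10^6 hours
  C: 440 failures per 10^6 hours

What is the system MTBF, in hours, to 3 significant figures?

2000

Series of exponential components: λ_sys = Σ λ_i
λ_sys = 0.00000502 + 0.0000543 + 0.000440 = 4.9932e-04 /h
MTBF = 1 / λ_sys = 2000 h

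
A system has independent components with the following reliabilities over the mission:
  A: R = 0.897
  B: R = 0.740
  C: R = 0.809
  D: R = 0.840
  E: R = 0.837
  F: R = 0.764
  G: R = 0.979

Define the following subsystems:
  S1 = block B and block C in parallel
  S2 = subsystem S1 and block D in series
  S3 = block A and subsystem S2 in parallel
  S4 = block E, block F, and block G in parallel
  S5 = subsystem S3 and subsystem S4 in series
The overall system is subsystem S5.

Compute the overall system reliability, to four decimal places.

Parallel (B and C): 1 − (1 − 0.740000)(1 − 0.809000) = 0.950340
Series ([0.950340] and D): 0.950340 × 0.840000 = 0.798286
Parallel (A and [0.798286]): 1 − (1 − 0.897000)(1 − 0.798286) = 0.979223
Parallel (E, F, and G): 1 − (1 − 0.837000)(1 − 0.764000)(1 − 0.979000) = 0.999192
Series ([0.979223] and [0.999192]): 0.979223 × 0.999192 = 0.9784

0.9784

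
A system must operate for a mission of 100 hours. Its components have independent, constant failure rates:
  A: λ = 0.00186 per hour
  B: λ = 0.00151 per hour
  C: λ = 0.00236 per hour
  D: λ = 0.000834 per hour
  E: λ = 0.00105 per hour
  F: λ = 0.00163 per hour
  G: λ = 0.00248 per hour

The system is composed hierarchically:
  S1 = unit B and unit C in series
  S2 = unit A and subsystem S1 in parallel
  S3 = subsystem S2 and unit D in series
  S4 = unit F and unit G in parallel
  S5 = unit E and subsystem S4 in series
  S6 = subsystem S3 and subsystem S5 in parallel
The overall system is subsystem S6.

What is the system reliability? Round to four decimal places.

R(A) = exp(−0.00186 × 100) = 0.830274
R(B) = exp(−0.00151 × 100) = 0.859848
R(C) = exp(−0.00236 × 100) = 0.789781
R(D) = exp(−0.000834 × 100) = 0.919983
R(E) = exp(−0.00105 × 100) = 0.900325
R(F) = exp(−0.00163 × 100) = 0.849591
R(G) = exp(−0.00248 × 100) = 0.780360
Series (B and C): 0.859848 × 0.789781 = 0.679092
Parallel (A and [0.679092]): 1 − (1 − 0.830274)(1 − 0.679092) = 0.945534
Series ([0.945534] and D): 0.945534 × 0.919983 = 0.869875
Parallel (F and G): 1 − (1 − 0.849591)(1 − 0.780360) = 0.966964
Series (E and [0.966964]): 0.900325 × 0.966964 = 0.870582
Parallel ([0.869875] and [0.870582]): 1 − (1 − 0.869875)(1 − 0.870582) = 0.9832

0.9832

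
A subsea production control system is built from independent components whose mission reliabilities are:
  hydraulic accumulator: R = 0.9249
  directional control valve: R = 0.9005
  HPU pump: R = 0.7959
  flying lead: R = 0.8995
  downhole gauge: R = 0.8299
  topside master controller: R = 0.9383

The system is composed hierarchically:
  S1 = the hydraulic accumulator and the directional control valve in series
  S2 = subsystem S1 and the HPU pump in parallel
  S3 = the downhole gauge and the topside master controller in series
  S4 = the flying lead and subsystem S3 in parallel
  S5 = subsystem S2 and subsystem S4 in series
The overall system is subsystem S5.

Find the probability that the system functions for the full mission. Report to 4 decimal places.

0.9444

Series (hydraulic accumulator and directional control valve): 0.924900 × 0.900500 = 0.832872
Parallel ([0.832872] and HPU pump): 1 − (1 − 0.832872)(1 − 0.795900) = 0.965889
Series (downhole gauge and topside master controller): 0.829900 × 0.938300 = 0.778695
Parallel (flying lead and [0.778695]): 1 − (1 − 0.899500)(1 − 0.778695) = 0.977759
Series ([0.965889] and [0.977759]): 0.965889 × 0.977759 = 0.9444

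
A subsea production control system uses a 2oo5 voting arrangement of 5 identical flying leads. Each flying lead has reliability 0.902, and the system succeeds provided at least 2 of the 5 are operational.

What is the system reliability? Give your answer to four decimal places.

R = Σ_{i=2}^{5} C(5,i) p^i (1−p)^{5−i} with p = 0.902
C(5,2)·0.902^2·0.098^3 = 0.007658
C(5,3)·0.902^3·0.098^2 = 0.070481
C(5,4)·0.902^4·0.098^1 = 0.324356
C(5,5)·0.902^5·0.098^0 = 0.597080
Sum = 0.9996

0.9996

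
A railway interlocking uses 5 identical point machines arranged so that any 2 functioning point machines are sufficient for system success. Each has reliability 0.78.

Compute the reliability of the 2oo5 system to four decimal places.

R = Σ_{i=2}^{5} C(5,i) p^i (1−p)^{5−i} with p = 0.78
C(5,2)·0.78^2·0.22^3 = 0.064782
C(5,3)·0.78^3·0.22^2 = 0.229683
C(5,4)·0.78^4·0.22^1 = 0.407166
C(5,5)·0.78^5·0.22^0 = 0.288717
Sum = 0.9903

0.9903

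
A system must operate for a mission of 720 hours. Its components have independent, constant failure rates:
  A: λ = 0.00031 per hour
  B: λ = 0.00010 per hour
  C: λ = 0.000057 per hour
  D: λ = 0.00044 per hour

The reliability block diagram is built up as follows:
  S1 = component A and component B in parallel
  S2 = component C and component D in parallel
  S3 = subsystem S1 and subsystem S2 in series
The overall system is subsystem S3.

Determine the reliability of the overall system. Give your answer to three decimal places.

R(A) = exp(−0.00031 × 720) = 0.79995
R(B) = exp(−0.00010 × 720) = 0.93053
R(C) = exp(−0.000057 × 720) = 0.95979
R(D) = exp(−0.00044 × 720) = 0.72848
Parallel (A and B): 1 − (1 − 0.79995)(1 − 0.93053) = 0.98610
Parallel (C and D): 1 − (1 − 0.95979)(1 − 0.72848) = 0.98908
Series ([0.98610] and [0.98908]): 0.98610 × 0.98908 = 0.975

0.975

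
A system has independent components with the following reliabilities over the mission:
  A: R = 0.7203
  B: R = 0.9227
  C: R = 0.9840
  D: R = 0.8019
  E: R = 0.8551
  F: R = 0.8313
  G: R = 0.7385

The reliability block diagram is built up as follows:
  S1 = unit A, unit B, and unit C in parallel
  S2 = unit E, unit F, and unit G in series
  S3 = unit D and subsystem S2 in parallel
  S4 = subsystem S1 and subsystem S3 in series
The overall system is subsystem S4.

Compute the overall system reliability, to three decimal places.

0.906

Parallel (A, B, and C): 1 − (1 − 0.72030)(1 − 0.92270)(1 − 0.98400) = 0.99965
Series (E, F, and G): 0.85510 × 0.83130 × 0.73850 = 0.52496
Parallel (D and [0.52496]): 1 − (1 − 0.80190)(1 − 0.52496) = 0.90589
Series ([0.99965] and [0.90589]): 0.99965 × 0.90589 = 0.906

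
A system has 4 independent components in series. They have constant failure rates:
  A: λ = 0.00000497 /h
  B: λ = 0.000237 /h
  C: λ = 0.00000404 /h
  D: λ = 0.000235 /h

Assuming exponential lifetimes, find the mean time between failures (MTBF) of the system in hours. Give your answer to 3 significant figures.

Series of exponential components: λ_sys = Σ λ_i
λ_sys = 0.00000497 + 0.000237 + 0.00000404 + 0.000235 = 4.8101e-04 /h
MTBF = 1 / λ_sys = 2080 h

2080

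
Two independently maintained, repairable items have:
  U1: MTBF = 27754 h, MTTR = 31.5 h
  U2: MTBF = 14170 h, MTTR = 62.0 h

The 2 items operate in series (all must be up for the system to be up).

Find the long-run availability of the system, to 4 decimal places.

0.9945

A(U1) = MTBF/(MTBF+MTTR) = 27754/(27754+31.5) = 0.998866
A(U2) = MTBF/(MTBF+MTTR) = 14170/(14170+62.0) = 0.995644
Series availability: 0.998866 × 0.995644 = 0.9945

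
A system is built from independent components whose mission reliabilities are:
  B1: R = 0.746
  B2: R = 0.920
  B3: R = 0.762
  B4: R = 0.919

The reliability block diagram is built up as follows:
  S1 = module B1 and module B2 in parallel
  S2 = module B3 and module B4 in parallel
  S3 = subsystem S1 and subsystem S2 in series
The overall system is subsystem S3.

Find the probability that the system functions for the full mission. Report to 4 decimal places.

Parallel (B1 and B2): 1 − (1 − 0.746000)(1 − 0.920000) = 0.979680
Parallel (B3 and B4): 1 − (1 − 0.762000)(1 − 0.919000) = 0.980722
Series ([0.979680] and [0.980722]): 0.979680 × 0.980722 = 0.9608

0.9608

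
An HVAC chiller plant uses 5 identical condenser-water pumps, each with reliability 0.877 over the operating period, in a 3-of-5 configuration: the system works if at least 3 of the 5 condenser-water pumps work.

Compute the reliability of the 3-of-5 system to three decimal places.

R = Σ_{i=3}^{5} C(5,i) p^i (1−p)^{5−i} with p = 0.877
C(5,3)·0.877^3·0.123^2 = 0.10205
C(5,4)·0.877^4·0.123^1 = 0.36381
C(5,5)·0.877^5·0.123^0 = 0.51880
Sum = 0.985

0.985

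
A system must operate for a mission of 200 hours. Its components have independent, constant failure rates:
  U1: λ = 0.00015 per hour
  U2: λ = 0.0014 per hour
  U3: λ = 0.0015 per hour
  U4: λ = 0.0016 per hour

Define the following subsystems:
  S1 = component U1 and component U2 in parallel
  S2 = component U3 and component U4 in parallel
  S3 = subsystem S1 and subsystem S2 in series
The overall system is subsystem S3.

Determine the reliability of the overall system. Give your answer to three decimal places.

0.922

R(U1) = exp(−0.00015 × 200) = 0.97045
R(U2) = exp(−0.0014 × 200) = 0.75578
R(U3) = exp(−0.0015 × 200) = 0.74082
R(U4) = exp(−0.0016 × 200) = 0.72615
Parallel (U1 and U2): 1 − (1 − 0.97045)(1 − 0.75578) = 0.99278
Parallel (U3 and U4): 1 − (1 − 0.74082)(1 − 0.72615) = 0.92902
Series ([0.99278] and [0.92902]): 0.99278 × 0.92902 = 0.922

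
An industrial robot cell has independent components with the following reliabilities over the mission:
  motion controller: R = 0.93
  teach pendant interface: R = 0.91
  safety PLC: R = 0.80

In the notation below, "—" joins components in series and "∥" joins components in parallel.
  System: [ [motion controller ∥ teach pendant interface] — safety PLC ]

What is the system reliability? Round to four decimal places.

Parallel (motion controller and teach pendant interface): 1 − (1 − 0.930000)(1 − 0.910000) = 0.993700
Series ([0.993700] and safety PLC): 0.993700 × 0.800000 = 0.7950

0.7950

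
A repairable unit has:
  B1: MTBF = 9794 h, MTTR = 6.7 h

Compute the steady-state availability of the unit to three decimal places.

A(B1) = MTBF/(MTBF+MTTR) = 9794/(9794+6.7) = 0.999

0.999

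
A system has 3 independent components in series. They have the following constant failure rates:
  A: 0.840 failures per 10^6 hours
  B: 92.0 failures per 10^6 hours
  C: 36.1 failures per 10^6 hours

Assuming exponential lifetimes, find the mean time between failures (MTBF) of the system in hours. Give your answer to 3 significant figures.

7760

Series of exponential components: λ_sys = Σ λ_i
λ_sys = 0.000000840 + 0.0000920 + 0.0000361 = 1.2894e-04 /h
MTBF = 1 / λ_sys = 7760 h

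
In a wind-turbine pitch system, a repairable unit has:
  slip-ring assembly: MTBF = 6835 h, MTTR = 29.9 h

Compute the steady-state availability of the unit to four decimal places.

A(slip-ring assembly) = MTBF/(MTBF+MTTR) = 6835/(6835+29.9) = 0.9956

0.9956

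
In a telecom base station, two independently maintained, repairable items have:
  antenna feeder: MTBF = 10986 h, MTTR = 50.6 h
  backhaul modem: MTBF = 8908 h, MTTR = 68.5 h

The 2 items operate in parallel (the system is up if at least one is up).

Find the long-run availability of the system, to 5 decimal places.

A(antenna feeder) = MTBF/(MTBF+MTTR) = 10986/(10986+50.6) = 0.995415
A(backhaul modem) = MTBF/(MTBF+MTTR) = 8908/(8908+68.5) = 0.992369
Parallel availability: 1 − (1 − 0.995415)(1 − 0.992369) = 0.99997

0.99997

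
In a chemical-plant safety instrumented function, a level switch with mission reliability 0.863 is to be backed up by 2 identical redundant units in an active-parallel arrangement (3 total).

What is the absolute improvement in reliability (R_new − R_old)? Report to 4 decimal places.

R_before = 0.863
R_after = 1 − (1 − 0.863)^3 = 0.9974
ΔR = 0.9974 − 0.863 = 0.1344

0.1344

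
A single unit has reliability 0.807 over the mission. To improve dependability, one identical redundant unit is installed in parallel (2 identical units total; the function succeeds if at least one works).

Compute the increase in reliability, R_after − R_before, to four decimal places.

0.1558

R_before = 0.807
R_after = 1 − (1 − 0.807)^2 = 0.9628
ΔR = 0.9628 − 0.807 = 0.1558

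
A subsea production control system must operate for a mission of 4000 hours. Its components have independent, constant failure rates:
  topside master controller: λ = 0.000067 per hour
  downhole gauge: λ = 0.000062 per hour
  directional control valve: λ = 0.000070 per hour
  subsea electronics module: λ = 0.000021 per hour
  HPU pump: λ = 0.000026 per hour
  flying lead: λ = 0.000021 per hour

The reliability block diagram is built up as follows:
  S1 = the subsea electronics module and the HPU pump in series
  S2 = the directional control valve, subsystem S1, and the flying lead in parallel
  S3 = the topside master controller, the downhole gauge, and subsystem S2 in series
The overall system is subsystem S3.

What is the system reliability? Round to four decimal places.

R(topside master controller) = exp(−0.000067 × 4000) = 0.764908
R(downhole gauge) = exp(−0.000062 × 4000) = 0.780360
R(directional control valve) = exp(−0.000070 × 4000) = 0.755784
R(subsea electronics module) = exp(−0.000021 × 4000) = 0.919431
R(HPU pump) = exp(−0.000026 × 4000) = 0.901225
R(flying lead) = exp(−0.000021 × 4000) = 0.919431
Series (subsea electronics module and HPU pump): 0.919431 × 0.901225 = 0.828614
Parallel (directional control valve, [0.828614], and flying lead): 1 − (1 − 0.755784)(1 − 0.828614)(1 − 0.919431) = 0.996628
Series (topside master controller, downhole gauge, and [0.996628]): 0.764908 × 0.780360 × 0.996628 = 0.5949

0.5949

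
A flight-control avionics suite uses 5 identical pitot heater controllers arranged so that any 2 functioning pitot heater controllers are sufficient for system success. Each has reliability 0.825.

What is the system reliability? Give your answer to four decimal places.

R = Σ_{i=2}^{5} C(5,i) p^i (1−p)^{5−i} with p = 0.825
C(5,2)·0.825^2·0.175^3 = 0.036477
C(5,3)·0.825^3·0.175^2 = 0.171964
C(5,4)·0.825^4·0.175^1 = 0.405344
C(5,5)·0.825^5·0.175^0 = 0.382182
Sum = 0.9960

0.9960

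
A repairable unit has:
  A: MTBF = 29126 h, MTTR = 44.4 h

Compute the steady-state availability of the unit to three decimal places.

0.998

A(A) = MTBF/(MTBF+MTTR) = 29126/(29126+44.4) = 0.998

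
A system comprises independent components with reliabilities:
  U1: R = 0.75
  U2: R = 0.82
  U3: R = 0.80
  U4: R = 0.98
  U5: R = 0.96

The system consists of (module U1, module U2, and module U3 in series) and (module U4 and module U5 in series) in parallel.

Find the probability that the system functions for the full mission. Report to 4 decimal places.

Series (U1, U2, and U3): 0.750000 × 0.820000 × 0.800000 = 0.492000
Series (U4 and U5): 0.980000 × 0.960000 = 0.940800
Parallel ([0.492000] and [0.940800]): 1 − (1 − 0.492000)(1 − 0.940800) = 0.9699

0.9699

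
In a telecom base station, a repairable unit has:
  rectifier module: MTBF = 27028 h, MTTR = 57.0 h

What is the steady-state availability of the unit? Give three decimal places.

A(rectifier module) = MTBF/(MTBF+MTTR) = 27028/(27028+57.0) = 0.998

0.998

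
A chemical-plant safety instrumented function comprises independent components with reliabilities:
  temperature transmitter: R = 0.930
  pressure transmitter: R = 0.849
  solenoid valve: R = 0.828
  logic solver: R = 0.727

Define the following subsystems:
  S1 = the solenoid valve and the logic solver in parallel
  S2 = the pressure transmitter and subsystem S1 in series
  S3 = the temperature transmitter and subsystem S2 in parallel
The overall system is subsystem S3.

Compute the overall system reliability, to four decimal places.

Parallel (solenoid valve and logic solver): 1 − (1 − 0.828000)(1 − 0.727000) = 0.953044
Series (pressure transmitter and [0.953044]): 0.849000 × 0.953044 = 0.809134
Parallel (temperature transmitter and [0.809134]): 1 − (1 − 0.930000)(1 − 0.809134) = 0.9866

0.9866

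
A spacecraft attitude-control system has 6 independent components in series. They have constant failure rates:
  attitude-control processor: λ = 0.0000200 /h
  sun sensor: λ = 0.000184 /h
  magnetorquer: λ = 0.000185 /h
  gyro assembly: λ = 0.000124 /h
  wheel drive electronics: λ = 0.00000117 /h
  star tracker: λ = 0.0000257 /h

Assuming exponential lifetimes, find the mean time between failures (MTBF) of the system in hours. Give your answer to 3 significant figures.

Series of exponential components: λ_sys = Σ λ_i
λ_sys = 0.0000200 + 0.000184 + 0.000185 + 0.000124 + 0.00000117 + 0.0000257 = 5.3987e-04 /h
MTBF = 1 / λ_sys = 1850 h

1850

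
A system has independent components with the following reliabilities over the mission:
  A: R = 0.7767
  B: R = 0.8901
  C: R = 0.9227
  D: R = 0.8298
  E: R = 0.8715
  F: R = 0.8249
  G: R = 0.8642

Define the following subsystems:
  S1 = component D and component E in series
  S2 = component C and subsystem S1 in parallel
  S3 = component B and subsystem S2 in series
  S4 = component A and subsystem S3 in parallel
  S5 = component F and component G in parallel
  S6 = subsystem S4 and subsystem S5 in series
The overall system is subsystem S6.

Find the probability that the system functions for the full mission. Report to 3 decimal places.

Series (D and E): 0.82980 × 0.87150 = 0.72317
Parallel (C and [0.72317]): 1 − (1 − 0.92270)(1 − 0.72317) = 0.97860
Series (B and [0.97860]): 0.89010 × 0.97860 = 0.87105
Parallel (A and [0.87105]): 1 − (1 − 0.77670)(1 − 0.87105) = 0.97121
Parallel (F and G): 1 − (1 − 0.82490)(1 − 0.86420) = 0.97622
Series ([0.97121] and [0.97622]): 0.97121 × 0.97622 = 0.948

0.948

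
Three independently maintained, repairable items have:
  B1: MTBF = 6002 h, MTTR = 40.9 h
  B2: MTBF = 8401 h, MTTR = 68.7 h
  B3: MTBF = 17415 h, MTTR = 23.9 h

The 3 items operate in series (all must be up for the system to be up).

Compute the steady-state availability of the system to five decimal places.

0.98383

A(B1) = MTBF/(MTBF+MTTR) = 6002/(6002+40.9) = 0.993232
A(B2) = MTBF/(MTBF+MTTR) = 8401/(8401+68.7) = 0.991889
A(B3) = MTBF/(MTBF+MTTR) = 17415/(17415+23.9) = 0.998630
Series availability: 0.993232 × 0.991889 × 0.998630 = 0.98383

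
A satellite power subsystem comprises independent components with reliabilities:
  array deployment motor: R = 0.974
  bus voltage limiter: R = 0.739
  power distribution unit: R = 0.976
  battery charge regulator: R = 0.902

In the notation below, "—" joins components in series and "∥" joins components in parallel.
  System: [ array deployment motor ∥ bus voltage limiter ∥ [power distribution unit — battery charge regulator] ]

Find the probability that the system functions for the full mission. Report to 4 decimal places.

0.9992

Series (power distribution unit and battery charge regulator): 0.976000 × 0.902000 = 0.880352
Parallel (array deployment motor, bus voltage limiter, and [0.880352]): 1 − (1 − 0.974000)(1 − 0.739000)(1 − 0.880352) = 0.9992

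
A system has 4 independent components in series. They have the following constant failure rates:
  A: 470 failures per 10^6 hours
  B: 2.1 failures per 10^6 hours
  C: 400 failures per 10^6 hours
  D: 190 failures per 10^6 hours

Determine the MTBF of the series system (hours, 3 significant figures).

942

Series of exponential components: λ_sys = Σ λ_i
λ_sys = 0.00047 + 0.0000021 + 0.00040 + 0.00019 = 1.0621e-03 /h
MTBF = 1 / λ_sys = 942 h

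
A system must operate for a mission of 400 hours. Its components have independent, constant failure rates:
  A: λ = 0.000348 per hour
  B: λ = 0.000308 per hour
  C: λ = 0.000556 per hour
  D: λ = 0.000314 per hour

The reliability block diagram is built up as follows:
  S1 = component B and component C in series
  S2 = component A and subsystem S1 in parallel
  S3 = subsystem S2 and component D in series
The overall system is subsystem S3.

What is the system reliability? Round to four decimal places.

0.8485

R(A) = exp(−0.000348 × 400) = 0.870054
R(B) = exp(−0.000308 × 400) = 0.884087
R(C) = exp(−0.000556 × 400) = 0.800595
R(D) = exp(−0.000314 × 400) = 0.881968
Series (B and C): 0.884087 × 0.800595 = 0.707796
Parallel (A and [0.707796]): 1 − (1 − 0.870054)(1 − 0.707796) = 0.962029
Series ([0.962029] and D): 0.962029 × 0.881968 = 0.8485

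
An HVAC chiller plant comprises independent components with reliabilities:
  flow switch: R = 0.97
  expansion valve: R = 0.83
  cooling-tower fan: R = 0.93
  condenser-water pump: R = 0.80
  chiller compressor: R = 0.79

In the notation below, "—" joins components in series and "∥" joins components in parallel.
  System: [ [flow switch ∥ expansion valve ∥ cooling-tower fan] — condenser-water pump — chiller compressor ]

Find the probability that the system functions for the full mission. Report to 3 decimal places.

0.632

Parallel (flow switch, expansion valve, and cooling-tower fan): 1 − (1 − 0.97000)(1 − 0.83000)(1 − 0.93000) = 0.99964
Series ([0.99964], condenser-water pump, and chiller compressor): 0.99964 × 0.80000 × 0.79000 = 0.632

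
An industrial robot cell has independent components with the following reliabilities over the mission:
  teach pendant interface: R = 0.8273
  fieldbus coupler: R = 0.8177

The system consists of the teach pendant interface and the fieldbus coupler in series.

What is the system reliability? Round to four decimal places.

Series (teach pendant interface and fieldbus coupler): 0.827300 × 0.817700 = 0.6765

0.6765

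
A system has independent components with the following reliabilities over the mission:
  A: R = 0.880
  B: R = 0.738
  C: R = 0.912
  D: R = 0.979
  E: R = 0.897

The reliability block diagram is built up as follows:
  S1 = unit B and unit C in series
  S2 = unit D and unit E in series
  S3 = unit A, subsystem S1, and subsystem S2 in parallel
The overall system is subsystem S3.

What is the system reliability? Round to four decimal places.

Series (B and C): 0.738000 × 0.912000 = 0.673056
Series (D and E): 0.979000 × 0.897000 = 0.878163
Parallel (A, [0.673056], and [0.878163]): 1 − (1 − 0.880000)(1 − 0.673056)(1 − 0.878163) = 0.9952

0.9952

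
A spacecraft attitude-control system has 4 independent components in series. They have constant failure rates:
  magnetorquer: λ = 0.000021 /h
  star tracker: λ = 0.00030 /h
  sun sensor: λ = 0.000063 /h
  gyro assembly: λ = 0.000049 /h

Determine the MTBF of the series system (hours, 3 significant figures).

2310

Series of exponential components: λ_sys = Σ λ_i
λ_sys = 0.000021 + 0.00030 + 0.000063 + 0.000049 = 4.3300e-04 /h
MTBF = 1 / λ_sys = 2310 h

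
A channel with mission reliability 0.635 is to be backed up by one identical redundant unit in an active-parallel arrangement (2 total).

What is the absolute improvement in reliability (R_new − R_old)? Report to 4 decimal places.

0.2318

R_before = 0.635
R_after = 1 − (1 − 0.635)^2 = 0.8668
ΔR = 0.8668 − 0.635 = 0.2318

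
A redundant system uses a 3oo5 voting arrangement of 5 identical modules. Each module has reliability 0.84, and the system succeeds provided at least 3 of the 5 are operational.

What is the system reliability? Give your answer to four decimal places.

0.9682

R = Σ_{i=3}^{5} C(5,i) p^i (1−p)^{5−i} with p = 0.84
C(5,3)·0.84^3·0.16^2 = 0.151732
C(5,4)·0.84^4·0.16^1 = 0.398297
C(5,5)·0.84^5·0.16^0 = 0.418212
Sum = 0.9682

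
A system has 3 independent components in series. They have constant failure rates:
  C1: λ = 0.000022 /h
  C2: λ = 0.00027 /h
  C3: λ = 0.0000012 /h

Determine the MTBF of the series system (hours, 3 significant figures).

Series of exponential components: λ_sys = Σ λ_i
λ_sys = 0.000022 + 0.00027 + 0.0000012 = 2.9320e-04 /h
MTBF = 1 / λ_sys = 3410 h

3410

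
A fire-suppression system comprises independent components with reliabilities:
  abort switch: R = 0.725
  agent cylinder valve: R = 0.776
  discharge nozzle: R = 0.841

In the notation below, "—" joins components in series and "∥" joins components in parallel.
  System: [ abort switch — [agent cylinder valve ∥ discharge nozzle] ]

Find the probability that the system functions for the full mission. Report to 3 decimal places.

Parallel (agent cylinder valve and discharge nozzle): 1 − (1 − 0.77600)(1 − 0.84100) = 0.96438
Series (abort switch and [0.96438]): 0.72500 × 0.96438 = 0.699

0.699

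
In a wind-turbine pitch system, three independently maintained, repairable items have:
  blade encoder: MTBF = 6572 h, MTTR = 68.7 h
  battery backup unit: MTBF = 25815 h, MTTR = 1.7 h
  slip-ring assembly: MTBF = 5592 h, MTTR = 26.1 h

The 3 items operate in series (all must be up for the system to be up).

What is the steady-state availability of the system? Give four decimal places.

0.9850

A(blade encoder) = MTBF/(MTBF+MTTR) = 6572/(6572+68.7) = 0.989655
A(battery backup unit) = MTBF/(MTBF+MTTR) = 25815/(25815+1.7) = 0.999934
A(slip-ring assembly) = MTBF/(MTBF+MTTR) = 5592/(5592+26.1) = 0.995354
Series availability: 0.989655 × 0.999934 × 0.995354 = 0.9850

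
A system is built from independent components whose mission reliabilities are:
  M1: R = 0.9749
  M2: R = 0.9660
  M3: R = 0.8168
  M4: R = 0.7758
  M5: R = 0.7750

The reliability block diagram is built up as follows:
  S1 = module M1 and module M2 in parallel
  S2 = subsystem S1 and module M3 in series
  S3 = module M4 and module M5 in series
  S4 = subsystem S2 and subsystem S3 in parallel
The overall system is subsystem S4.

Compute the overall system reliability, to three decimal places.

Parallel (M1 and M2): 1 − (1 − 0.97490)(1 − 0.96600) = 0.99915
Series ([0.99915] and M3): 0.99915 × 0.81680 = 0.81611
Series (M4 and M5): 0.77580 × 0.77500 = 0.60125
Parallel ([0.81611] and [0.60125]): 1 − (1 − 0.81611)(1 − 0.60125) = 0.927

0.927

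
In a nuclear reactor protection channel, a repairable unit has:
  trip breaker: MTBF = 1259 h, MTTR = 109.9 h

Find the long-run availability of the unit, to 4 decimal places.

A(trip breaker) = MTBF/(MTBF+MTTR) = 1259/(1259+109.9) = 0.9197

0.9197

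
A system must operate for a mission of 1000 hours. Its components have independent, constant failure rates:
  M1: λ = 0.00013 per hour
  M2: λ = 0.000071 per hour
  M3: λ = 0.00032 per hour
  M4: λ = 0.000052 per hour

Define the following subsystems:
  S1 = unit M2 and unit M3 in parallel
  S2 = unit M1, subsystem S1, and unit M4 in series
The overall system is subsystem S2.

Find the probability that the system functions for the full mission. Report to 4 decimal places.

R(M1) = exp(−0.00013 × 1000) = 0.878095
R(M2) = exp(−0.000071 × 1000) = 0.931462
R(M3) = exp(−0.00032 × 1000) = 0.726149
R(M4) = exp(−0.000052 × 1000) = 0.949329
Parallel (M2 and M3): 1 − (1 − 0.931462)(1 − 0.726149) = 0.981231
Series (M1, [0.981231], and M4): 0.878095 × 0.981231 × 0.949329 = 0.8180

0.8180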